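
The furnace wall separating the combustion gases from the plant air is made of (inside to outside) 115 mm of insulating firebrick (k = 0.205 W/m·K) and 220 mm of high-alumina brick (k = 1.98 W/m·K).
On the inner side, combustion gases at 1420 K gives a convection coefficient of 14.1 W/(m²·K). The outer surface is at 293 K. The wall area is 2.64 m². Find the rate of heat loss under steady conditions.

Series thermal resistances:
R_inner film = 1/(h_i·A) = 1/(14.1×2.64) = 0.02686 K/W
R_insulating firebrick = L/(kA) = 0.115/(0.205×2.64) = 0.2125 K/W
R_high-alumina brick = L/(kA) = 0.22/(1.98×2.64) = 0.04209 K/W
R_total = 0.2814 K/W
Q = ΔT / R_total = 1127 / 0.2814

Q ≈ 4000 W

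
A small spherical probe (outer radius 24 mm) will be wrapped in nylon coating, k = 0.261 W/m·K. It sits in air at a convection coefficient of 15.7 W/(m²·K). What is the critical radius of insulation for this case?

For a sphere r_cr = 2k/h = 2×0.261/15.7
r_cr = 33.2 mm; since the bare radius (24 mm) is below r_cr, adding a thin layer of insulation will *increase* heat loss.

r_cr ≈ 33.2 mm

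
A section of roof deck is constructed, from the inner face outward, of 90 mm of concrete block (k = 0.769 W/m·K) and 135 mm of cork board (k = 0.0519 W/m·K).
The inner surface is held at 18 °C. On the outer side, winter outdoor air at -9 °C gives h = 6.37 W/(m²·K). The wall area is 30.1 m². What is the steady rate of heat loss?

Treating each layer as a thermal resistance in series:
R_concrete block = L/(kA) = 0.09/(0.769×30.1) = 0.003888 K/W
R_cork board = L/(kA) = 0.135/(0.0519×30.1) = 0.08642 K/W
R_outer film = 1/(h_o·A) = 1/(6.37×30.1) = 0.005215 K/W
R_total = 0.09552 K/W
Q = ΔT / R_total = 27 / 0.09552

Q ≈ 283 W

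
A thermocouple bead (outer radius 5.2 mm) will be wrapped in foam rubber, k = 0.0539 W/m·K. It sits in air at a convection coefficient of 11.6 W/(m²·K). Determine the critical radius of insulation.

r_cr ≈ 9.29 mm

For a sphere r_cr = 2k/h = 2×0.0539/11.6
r_cr = 9.29 mm; since the bare radius (5.2 mm) is below r_cr, adding a thin layer of insulation will *increase* heat loss.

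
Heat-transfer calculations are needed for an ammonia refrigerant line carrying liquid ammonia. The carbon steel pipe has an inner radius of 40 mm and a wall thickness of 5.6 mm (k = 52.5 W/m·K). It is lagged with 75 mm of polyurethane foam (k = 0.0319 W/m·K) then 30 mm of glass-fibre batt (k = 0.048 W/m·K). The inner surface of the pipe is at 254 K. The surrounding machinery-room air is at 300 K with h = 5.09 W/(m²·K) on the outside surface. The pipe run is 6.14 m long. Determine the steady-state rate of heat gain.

Q ≈ 48.7 W

Per-layer cylindrical resistances, series-summed:
R_carbon steel pipe wall = ln(45.6/40)/(2π×52.5×6.14) = 6.469×10^-5 K/W
R_polyurethane foam = ln(120.6/45.6)/(2π×0.0319×6.14) = 0.7903 K/W
R_glass-fibre batt = ln(150.6/120.6)/(2π×0.048×6.14) = 0.12 K/W
R_outer film = 1/(h_o·2πr_oL) = 1/(5.09×2π×0.1506×6.14) = 0.03381 K/W
R_total = 0.9441 K/W
Q = ΔT/R_total = 46/0.9441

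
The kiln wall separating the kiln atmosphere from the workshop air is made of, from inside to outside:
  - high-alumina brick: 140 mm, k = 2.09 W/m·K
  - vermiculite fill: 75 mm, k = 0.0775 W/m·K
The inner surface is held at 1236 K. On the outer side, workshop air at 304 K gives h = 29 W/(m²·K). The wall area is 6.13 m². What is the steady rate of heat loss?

Series thermal resistances:
R_high-alumina brick = L/(kA) = 0.14/(2.09×6.13) = 0.01093 K/W
R_vermiculite fill = L/(kA) = 0.075/(0.0775×6.13) = 0.1579 K/W
R_outer film = 1/(h_o·A) = 1/(29×6.13) = 0.005625 K/W
R_total = 0.1744 K/W
Q = ΔT / R_total = 932 / 0.1744

Q ≈ 5340 W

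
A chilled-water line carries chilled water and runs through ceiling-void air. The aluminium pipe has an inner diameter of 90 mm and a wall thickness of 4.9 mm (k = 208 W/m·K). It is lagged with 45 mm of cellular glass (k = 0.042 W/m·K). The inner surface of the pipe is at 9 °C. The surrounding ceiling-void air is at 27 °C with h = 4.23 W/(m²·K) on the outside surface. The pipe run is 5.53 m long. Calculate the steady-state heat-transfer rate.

Radial resistances (cylindrical: R_cond = ln(r_o/r_i)/(2πkL), R_conv = 1/(h·2πrL)):
R_aluminium pipe wall = ln(49.9/45)/(2π×208×5.53) = 1.43×10^-5 K/W
R_cellular glass = ln(94.9/49.9)/(2π×0.042×5.53) = 0.4405 K/W
R_outer film = 1/(h_o·2πr_oL) = 1/(4.23×2π×0.0949×5.53) = 0.07169 K/W
R_total = 0.5122 K/W
Q = ΔT/R_total = 18/0.5122

Q ≈ 35.1 W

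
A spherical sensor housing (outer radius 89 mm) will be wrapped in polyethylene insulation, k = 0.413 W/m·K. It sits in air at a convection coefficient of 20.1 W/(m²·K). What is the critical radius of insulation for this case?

r_cr ≈ 41.1 mm

For a sphere r_cr = 2k/h = 2×0.413/20.1
r_cr = 41.1 mm; since the bare radius (89 mm) is above r_cr, any added insulation will reduce heat loss.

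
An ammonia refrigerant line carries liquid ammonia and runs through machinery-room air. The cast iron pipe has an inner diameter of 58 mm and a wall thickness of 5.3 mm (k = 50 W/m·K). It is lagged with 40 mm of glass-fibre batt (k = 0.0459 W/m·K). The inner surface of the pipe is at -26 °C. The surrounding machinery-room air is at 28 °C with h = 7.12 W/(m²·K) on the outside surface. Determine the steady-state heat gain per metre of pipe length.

For a radial system each layer contributes R = ln(r_out/r_in)/(2πkL); films add R = 1/(hA).
R_cast iron pipe wall = ln(34.3/29)/(2π×50×1) = 5.343×10^-4 K/W
R_glass-fibre batt = ln(74.3/34.3)/(2π×0.0459×1) = 2.68 K/W
R_outer film = 1/(h_o·2πr_oL) = 1/(7.12×2π×0.0743×1) = 0.3009 K/W
R_total = 2.982 K/W
Q = ΔT/R_total = 54/2.982

q′ ≈ 18.1 W/m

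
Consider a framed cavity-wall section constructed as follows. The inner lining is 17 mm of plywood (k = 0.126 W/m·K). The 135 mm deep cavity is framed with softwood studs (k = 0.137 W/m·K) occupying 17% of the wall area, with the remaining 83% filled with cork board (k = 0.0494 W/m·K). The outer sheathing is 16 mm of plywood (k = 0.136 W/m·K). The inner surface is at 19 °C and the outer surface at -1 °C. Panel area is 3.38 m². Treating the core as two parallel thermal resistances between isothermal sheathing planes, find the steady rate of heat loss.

Q ≈ 28.7 W

Sheathing layers in series; stud and cavity paths in parallel between them.
R_inner = 0.017/(0.126×3.38) = 0.03992 K/W
R_stud  = 0.135/(0.137×0.17×3.38) = 1.715 K/W
R_cav   = 0.135/(0.0494×0.83×3.38) = 0.9741 K/W
1/R_core = 1/R_stud + 1/R_cav → R_core = 0.6212 K/W
R_outer = 0.016/(0.136×3.38) = 0.03481 K/W
R_total = 0.696 K/W
Q = ΔT/R_total = 20/0.696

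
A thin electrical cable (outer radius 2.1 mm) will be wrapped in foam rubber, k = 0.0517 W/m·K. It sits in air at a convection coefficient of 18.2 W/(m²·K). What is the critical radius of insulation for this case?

r_cr ≈ 2.84 mm

For a cylinder r_cr = k/h = 0.0517/18.2
r_cr = 2.84 mm; since the bare radius (2.1 mm) is below r_cr, adding a thin layer of insulation will *increase* heat loss.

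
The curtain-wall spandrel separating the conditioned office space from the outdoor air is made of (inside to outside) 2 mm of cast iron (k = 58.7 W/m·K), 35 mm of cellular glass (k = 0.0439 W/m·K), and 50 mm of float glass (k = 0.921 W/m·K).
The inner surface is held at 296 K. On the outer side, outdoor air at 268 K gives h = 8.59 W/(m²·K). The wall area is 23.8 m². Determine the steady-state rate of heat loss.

Using the resistance-network approach (series):
R_cast iron = L/(kA) = 0.002/(58.7×23.8) = 1.432×10^-6 K/W
R_cellular glass = L/(kA) = 0.035/(0.0439×23.8) = 0.0335 K/W
R_float glass = L/(kA) = 0.05/(0.921×23.8) = 0.002281 K/W
R_outer film = 1/(h_o·A) = 1/(8.59×23.8) = 0.004891 K/W
R_total = 0.04067 K/W
Q = ΔT / R_total = 28 / 0.04067

Q ≈ 688 W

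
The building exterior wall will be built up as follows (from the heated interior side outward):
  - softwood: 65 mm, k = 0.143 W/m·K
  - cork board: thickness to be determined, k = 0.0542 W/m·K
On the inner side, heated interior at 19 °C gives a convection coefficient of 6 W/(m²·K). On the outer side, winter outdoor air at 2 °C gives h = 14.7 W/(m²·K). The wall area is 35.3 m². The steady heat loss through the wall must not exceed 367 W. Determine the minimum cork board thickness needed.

L ≈ 51.3 mm

Thermal resistances in series:
R_inner film = 1/(h_i·A) = 1/(6×35.3) = 0.004721 K/W
R_softwood = L/(kA) = 0.065/(0.143×35.3) = 0.01288 K/W
R_outer film = 1/(h_o·A) = 1/(14.7×35.3) = 0.001927 K/W
Sum of the known resistances R_other = 0.01953 K/W
Required total resistance R_tot = ΔT/Q_allow = 17/367 = 0.04632 K/W
R_cork board = R_tot − R_other = 0.0268 K/W
L = R·k·A = 0.0268×0.0542×35.3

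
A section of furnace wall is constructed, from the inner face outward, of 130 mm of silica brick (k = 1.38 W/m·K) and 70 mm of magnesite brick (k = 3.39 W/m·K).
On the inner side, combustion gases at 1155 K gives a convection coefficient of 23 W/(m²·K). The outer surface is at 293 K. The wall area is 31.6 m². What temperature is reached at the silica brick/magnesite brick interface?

Using the resistance-network approach (series):
R_inner film = 1/(h_i·A) = 1/(23×31.6) = 0.001376 K/W
R_silica brick = L/(kA) = 0.13/(1.38×31.6) = 0.002981 K/W
R_magnesite brick = L/(kA) = 0.07/(3.39×31.6) = 6.534×10^-4 K/W
R_total = 0.00501 K/W;  Q = ΔT/R_total = 862/0.00501 = 172000 W
T_interface = T_inner − Q·ΣR(inner→interface) = 1155 − 172000×0.004357

T ≈ 405 K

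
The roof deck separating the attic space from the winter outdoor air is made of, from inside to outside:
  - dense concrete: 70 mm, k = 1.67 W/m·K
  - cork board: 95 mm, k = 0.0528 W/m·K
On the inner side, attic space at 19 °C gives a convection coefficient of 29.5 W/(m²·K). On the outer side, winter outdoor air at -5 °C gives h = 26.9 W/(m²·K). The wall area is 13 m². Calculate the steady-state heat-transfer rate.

Q ≈ 163 W

Thermal resistances in series:
R_inner film = 1/(h_i·A) = 1/(29.5×13) = 0.002608 K/W
R_dense concrete = L/(kA) = 0.07/(1.67×13) = 0.003224 K/W
R_cork board = L/(kA) = 0.095/(0.0528×13) = 0.1384 K/W
R_outer film = 1/(h_o·A) = 1/(26.9×13) = 0.00286 K/W
R_total = 0.1471 K/W
Q = ΔT / R_total = 24 / 0.1471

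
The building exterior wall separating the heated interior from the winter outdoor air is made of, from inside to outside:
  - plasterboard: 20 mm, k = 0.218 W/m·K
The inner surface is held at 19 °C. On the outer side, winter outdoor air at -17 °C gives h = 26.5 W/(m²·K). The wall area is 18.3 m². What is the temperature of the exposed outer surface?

Model the wall as resistances in series:
R_plasterboard = L/(kA) = 0.02/(0.218×18.3) = 0.005013 K/W
R_outer film = 1/(h_o·A) = 1/(26.5×18.3) = 0.002062 K/W
R_total = 0.007075 K/W;  Q = ΔT/R_total = 36/0.007075 = 5088 W
T_interface = T_inner − Q·ΣR(inner→interface) = 19 − 5090×0.005013

T ≈ -6.51 °C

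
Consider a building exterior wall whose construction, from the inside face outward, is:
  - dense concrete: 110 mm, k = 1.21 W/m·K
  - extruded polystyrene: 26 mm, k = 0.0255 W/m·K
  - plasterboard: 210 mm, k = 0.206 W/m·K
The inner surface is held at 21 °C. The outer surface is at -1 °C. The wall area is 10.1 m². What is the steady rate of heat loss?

Series thermal resistances:
R_dense concrete = L/(kA) = 0.11/(1.21×10.1) = 0.009001 K/W
R_extruded polystyrene = L/(kA) = 0.026/(0.0255×10.1) = 0.101 K/W
R_plasterboard = L/(kA) = 0.21/(0.206×10.1) = 0.1009 K/W
R_total = 0.2109 K/W
Q = ΔT / R_total = 22 / 0.2109

Q ≈ 104 W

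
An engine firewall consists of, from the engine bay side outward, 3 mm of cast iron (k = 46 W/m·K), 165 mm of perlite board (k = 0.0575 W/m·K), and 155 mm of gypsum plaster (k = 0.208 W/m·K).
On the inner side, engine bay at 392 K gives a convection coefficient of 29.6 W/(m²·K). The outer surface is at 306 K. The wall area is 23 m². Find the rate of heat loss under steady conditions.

Q ≈ 542 W

Model the wall as resistances in series:
R_inner film = 1/(h_i·A) = 1/(29.6×23) = 0.001469 K/W
R_cast iron = L/(kA) = 0.003/(46×23) = 2.836×10^-6 K/W
R_perlite board = L/(kA) = 0.165/(0.0575×23) = 0.1248 K/W
R_gypsum plaster = L/(kA) = 0.155/(0.208×23) = 0.0324 K/W
R_total = 0.1586 K/W
Q = ΔT / R_total = 86 / 0.1586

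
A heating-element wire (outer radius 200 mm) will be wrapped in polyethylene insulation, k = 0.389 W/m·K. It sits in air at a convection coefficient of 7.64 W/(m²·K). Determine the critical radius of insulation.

r_cr ≈ 50.9 mm

For a cylinder r_cr = k/h = 0.389/7.64
r_cr = 50.9 mm; since the bare radius (200 mm) is above r_cr, any added insulation will reduce heat loss.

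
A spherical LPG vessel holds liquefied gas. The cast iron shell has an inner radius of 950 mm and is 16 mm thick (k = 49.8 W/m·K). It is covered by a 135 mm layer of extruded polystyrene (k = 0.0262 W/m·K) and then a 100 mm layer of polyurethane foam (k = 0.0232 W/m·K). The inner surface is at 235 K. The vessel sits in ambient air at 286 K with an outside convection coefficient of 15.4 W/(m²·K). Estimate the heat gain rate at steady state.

For a spherical shell R = (1/r₁ − 1/r₂)/(4πk); film R = 1/(h·4πr²). In series:
R_cast iron shell = (1/0.95 − 1/0.966)/(4π×49.8) = 2.786×10^-5 K/W
R_extruded polystyrene = (1/0.966 − 1/1.101)/(4π×0.0262) = 0.3855 K/W
R_polyurethane foam = (1/1.101 − 1/1.201)/(4π×0.0232) = 0.2594 K/W
R_outer film = 1/(h·4πr_o²) = 1/(15.4×4π×1.201²) = 0.003582 K/W
R_total = 0.6485 K/W
Q = ΔT/R_total = 51/0.6485

Q ≈ 78.6 W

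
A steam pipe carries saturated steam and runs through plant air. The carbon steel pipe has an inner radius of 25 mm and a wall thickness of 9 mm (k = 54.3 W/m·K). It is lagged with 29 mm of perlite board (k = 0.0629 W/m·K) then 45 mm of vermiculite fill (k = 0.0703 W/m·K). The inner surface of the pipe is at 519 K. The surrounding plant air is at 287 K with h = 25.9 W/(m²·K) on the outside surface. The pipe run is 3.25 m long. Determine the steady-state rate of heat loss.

Q ≈ 266 W

For a radial system each layer contributes R = ln(r_out/r_in)/(2πkL); films add R = 1/(hA).
R_carbon steel pipe wall = ln(34/25)/(2π×54.3×3.25) = 2.773×10^-4 K/W
R_perlite board = ln(63/34)/(2π×0.0629×3.25) = 0.4802 K/W
R_vermiculite fill = ln(108/63)/(2π×0.0703×3.25) = 0.3755 K/W
R_outer film = 1/(h_o·2πr_oL) = 1/(25.9×2π×0.108×3.25) = 0.01751 K/W
R_total = 0.8734 K/W
Q = ΔT/R_total = 232/0.8734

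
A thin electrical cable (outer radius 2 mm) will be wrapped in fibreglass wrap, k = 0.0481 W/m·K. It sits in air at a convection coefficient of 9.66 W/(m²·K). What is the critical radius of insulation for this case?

For a cylinder r_cr = k/h = 0.0481/9.66
r_cr = 4.98 mm; since the bare radius (2 mm) is below r_cr, adding a thin layer of insulation will *increase* heat loss.

r_cr ≈ 4.98 mm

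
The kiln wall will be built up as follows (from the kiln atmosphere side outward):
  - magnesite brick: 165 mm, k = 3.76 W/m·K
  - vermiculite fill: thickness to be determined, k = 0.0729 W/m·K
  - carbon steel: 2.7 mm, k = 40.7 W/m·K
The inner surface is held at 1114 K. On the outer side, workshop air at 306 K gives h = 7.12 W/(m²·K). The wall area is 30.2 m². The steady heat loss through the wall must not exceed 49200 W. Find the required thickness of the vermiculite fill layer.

L ≈ 22.7 mm

Series thermal resistances:
R_magnesite brick = L/(kA) = 0.165/(3.76×30.2) = 0.001453 K/W
R_carbon steel = L/(kA) = 0.0027/(40.7×30.2) = 2.197×10^-6 K/W
R_outer film = 1/(h_o·A) = 1/(7.12×30.2) = 0.004651 K/W
Sum of the known resistances R_other = 0.006106 K/W
Required total resistance R_tot = ΔT/Q_allow = 808/49200 = 0.01642 K/W
R_vermiculite fill = R_tot − R_other = 0.01032 K/W
L = R·k·A = 0.01032×0.0729×30.2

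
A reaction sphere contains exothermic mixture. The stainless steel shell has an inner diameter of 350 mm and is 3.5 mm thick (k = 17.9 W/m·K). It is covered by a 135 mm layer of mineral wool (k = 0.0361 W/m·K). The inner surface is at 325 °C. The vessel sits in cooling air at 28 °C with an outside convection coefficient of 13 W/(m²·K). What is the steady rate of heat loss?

For a spherical shell R = (1/r₁ − 1/r₂)/(4πk); film R = 1/(h·4πr²). In series:
R_stainless steel shell = (1/0.175 − 1/0.1785)/(4π×17.9) = 4.981×10^-4 K/W
R_mineral wool = (1/0.1785 − 1/0.3135)/(4π×0.0361) = 5.318 K/W
R_outer film = 1/(h·4πr_o²) = 1/(13×4π×0.3135²) = 0.06228 K/W
R_total = 5.381 K/W
Q = ΔT/R_total = 297/5.381

Q ≈ 55.2 W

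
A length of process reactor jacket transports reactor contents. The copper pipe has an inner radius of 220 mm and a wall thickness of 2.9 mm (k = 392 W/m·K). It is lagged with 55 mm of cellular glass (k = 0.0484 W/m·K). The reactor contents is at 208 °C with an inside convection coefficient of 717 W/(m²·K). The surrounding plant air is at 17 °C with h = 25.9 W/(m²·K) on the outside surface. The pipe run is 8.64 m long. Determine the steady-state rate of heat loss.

Q ≈ 2210 W

Per-layer cylindrical resistances, series-summed:
R_inner film = 1/(h_i·2πr₁L) = 1/(717×2π×0.22×8.64) = 1.168×10^-4 K/W
R_copper pipe wall = ln(222.9/220)/(2π×392×8.64) = 6.154×10^-7 K/W
R_cellular glass = ln(277.9/222.9)/(2π×0.0484×8.64) = 0.08394 K/W
R_outer film = 1/(h_o·2πr_oL) = 1/(25.9×2π×0.2779×8.64) = 0.002559 K/W
R_total = 0.08661 K/W
Q = ΔT/R_total = 191/0.08661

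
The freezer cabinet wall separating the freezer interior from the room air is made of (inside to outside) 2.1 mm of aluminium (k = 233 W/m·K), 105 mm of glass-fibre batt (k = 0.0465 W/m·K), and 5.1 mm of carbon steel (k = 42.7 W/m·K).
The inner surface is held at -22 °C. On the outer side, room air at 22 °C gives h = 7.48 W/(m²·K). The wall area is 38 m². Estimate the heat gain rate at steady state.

Q ≈ 699 W

Using the resistance-network approach (series):
R_aluminium = L/(kA) = 0.0021/(233×38) = 2.372×10^-7 K/W
R_glass-fibre batt = L/(kA) = 0.105/(0.0465×38) = 0.05942 K/W
R_carbon steel = L/(kA) = 0.0051/(42.7×38) = 3.143×10^-6 K/W
R_outer film = 1/(h_o·A) = 1/(7.48×38) = 0.003518 K/W
R_total = 0.06294 K/W
Q = ΔT / R_total = 44 / 0.06294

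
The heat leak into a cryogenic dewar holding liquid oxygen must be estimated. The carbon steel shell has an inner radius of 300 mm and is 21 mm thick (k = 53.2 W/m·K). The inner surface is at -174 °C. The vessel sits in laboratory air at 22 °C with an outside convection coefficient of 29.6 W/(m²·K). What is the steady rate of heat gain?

Q ≈ 7420 W

For a spherical shell R = (1/r₁ − 1/r₂)/(4πk); film R = 1/(h·4πr²). In series:
R_carbon steel shell = (1/0.3 − 1/0.321)/(4π×53.2) = 3.262×10^-4 K/W
R_outer film = 1/(h·4πr_o²) = 1/(29.6×4π×0.321²) = 0.02609 K/W
R_total = 0.02642 K/W
Q = ΔT/R_total = 196/0.02642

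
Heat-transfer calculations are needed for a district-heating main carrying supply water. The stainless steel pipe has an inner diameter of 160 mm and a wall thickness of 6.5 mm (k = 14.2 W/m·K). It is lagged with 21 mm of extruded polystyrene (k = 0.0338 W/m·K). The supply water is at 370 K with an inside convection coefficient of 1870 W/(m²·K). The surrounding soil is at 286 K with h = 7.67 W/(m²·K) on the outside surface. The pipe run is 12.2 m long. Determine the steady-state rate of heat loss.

Q ≈ 841 W

Cylindrical conduction, so R = ln(r₂/r₁)/(2πkL) per layer, in series:
R_inner film = 1/(h_i·2πr₁L) = 1/(1870×2π×0.08×12.2) = 8.72×10^-5 K/W
R_stainless steel pipe wall = ln(86.5/80)/(2π×14.2×12.2) = 7.177×10^-5 K/W
R_extruded polystyrene = ln(107.5/86.5)/(2π×0.0338×12.2) = 0.08389 K/W
R_outer film = 1/(h_o·2πr_oL) = 1/(7.67×2π×0.1075×12.2) = 0.01582 K/W
R_total = 0.09987 K/W
Q = ΔT/R_total = 84/0.09987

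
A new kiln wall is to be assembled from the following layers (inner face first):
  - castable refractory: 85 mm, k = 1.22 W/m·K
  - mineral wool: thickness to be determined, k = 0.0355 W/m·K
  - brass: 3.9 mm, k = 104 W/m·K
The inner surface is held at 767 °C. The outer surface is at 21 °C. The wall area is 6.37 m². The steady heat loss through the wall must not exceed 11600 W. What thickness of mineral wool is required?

L ≈ 12.1 mm

Thermal resistances in series:
R_castable refractory = L/(kA) = 0.085/(1.22×6.37) = 0.01094 K/W
R_brass = L/(kA) = 0.0039/(104×6.37) = 5.887×10^-6 K/W
Sum of the known resistances R_other = 0.01094 K/W
Required total resistance R_tot = ΔT/Q_allow = 746/11600 = 0.06431 K/W
R_mineral wool = R_tot − R_other = 0.05337 K/W
L = R·k·A = 0.05337×0.0355×6.37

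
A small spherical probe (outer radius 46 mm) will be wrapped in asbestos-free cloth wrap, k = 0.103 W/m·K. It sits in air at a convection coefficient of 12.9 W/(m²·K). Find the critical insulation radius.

r_cr ≈ 16 mm

For a sphere r_cr = 2k/h = 2×0.103/12.9
r_cr = 16 mm; since the bare radius (46 mm) is above r_cr, any added insulation will reduce heat loss.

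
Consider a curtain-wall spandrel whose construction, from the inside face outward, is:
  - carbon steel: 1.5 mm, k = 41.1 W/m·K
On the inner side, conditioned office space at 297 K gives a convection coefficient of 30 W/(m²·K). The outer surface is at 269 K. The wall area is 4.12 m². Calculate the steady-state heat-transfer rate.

Q ≈ 3460 W

Thermal resistances in series:
R_inner film = 1/(h_i·A) = 1/(30×4.12) = 0.008091 K/W
R_carbon steel = L/(kA) = 0.0015/(41.1×4.12) = 8.858×10^-6 K/W
R_total = 0.008099 K/W
Q = ΔT / R_total = 28 / 0.008099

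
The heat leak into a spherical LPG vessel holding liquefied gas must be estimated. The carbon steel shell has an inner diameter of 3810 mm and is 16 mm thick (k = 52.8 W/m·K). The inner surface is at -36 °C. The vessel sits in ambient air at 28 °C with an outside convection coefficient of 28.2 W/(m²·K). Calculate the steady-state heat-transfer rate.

Q ≈ 83000 W

Each spherical layer contributes R = (1/r_i − 1/r_o)/(4πk):
R_carbon steel shell = (1/1.905 − 1/1.921)/(4π×52.8) = 6.59×10^-6 K/W
R_outer film = 1/(h·4πr_o²) = 1/(28.2×4π×1.921²) = 7.647×10^-4 K/W
R_total = 7.713×10^-4 K/W
Q = ΔT/R_total = 64/7.713×10^-4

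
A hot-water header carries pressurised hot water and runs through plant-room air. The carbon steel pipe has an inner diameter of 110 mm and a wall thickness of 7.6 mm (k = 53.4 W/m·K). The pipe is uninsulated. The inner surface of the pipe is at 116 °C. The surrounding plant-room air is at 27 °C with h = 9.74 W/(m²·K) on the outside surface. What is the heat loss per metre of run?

q′ ≈ 340 W/m

Treating each annulus and film as a series resistance:
R_carbon steel pipe wall = ln(62.6/55)/(2π×53.4×1) = 3.858×10^-4 K/W
R_outer film = 1/(h_o·2πr_oL) = 1/(9.74×2π×0.0626×1) = 0.261 K/W
R_total = 0.2614 K/W
Q = ΔT/R_total = 89/0.2614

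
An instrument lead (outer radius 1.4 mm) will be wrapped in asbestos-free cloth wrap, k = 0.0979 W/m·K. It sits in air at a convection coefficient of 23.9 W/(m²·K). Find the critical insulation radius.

r_cr ≈ 4.1 mm

For a cylinder r_cr = k/h = 0.0979/23.9
r_cr = 4.1 mm; since the bare radius (1.4 mm) is below r_cr, adding a thin layer of insulation will *increase* heat loss.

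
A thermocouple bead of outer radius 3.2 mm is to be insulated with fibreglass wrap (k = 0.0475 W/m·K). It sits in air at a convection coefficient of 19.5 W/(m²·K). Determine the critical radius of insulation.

r_cr ≈ 4.87 mm

For a sphere r_cr = 2k/h = 2×0.0475/19.5
r_cr = 4.87 mm; since the bare radius (3.2 mm) is below r_cr, adding a thin layer of insulation will *increase* heat loss.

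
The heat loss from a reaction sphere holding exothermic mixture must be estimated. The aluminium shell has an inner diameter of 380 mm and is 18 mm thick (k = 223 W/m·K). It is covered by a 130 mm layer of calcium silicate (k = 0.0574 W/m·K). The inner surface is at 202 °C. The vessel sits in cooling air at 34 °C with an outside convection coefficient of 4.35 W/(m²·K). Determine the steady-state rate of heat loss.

Q ≈ 61.7 W

Spherical conduction: R = (1/r_in − 1/r_out)/(4πk) per layer; series-sum.
R_aluminium shell = (1/0.19 − 1/0.208)/(4π×223) = 1.625×10^-4 K/W
R_calcium silicate = (1/0.208 − 1/0.338)/(4π×0.0574) = 2.564 K/W
R_outer film = 1/(h·4πr_o²) = 1/(4.35×4π×0.338²) = 0.1601 K/W
R_total = 2.724 K/W
Q = ΔT/R_total = 168/2.724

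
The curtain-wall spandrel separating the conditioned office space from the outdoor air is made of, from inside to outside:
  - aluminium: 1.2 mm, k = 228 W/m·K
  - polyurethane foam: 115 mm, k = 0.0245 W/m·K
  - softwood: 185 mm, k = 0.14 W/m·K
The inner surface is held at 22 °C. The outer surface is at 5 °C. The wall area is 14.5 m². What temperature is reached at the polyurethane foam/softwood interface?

Thermal resistances in series:
R_aluminium = L/(kA) = 0.0012/(228×14.5) = 3.63×10^-7 K/W
R_polyurethane foam = L/(kA) = 0.115/(0.0245×14.5) = 0.3237 K/W
R_softwood = L/(kA) = 0.185/(0.14×14.5) = 0.09113 K/W
R_total = 0.4148 K/W;  Q = ΔT/R_total = 17/0.4148 = 40.98 W
T_interface = T_inner − Q·ΣR(inner→interface) = 22 − 41×0.3237

T ≈ 8.73 °C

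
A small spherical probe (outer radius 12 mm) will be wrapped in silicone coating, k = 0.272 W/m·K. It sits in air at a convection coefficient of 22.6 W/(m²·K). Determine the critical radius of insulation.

r_cr ≈ 24.1 mm

For a sphere r_cr = 2k/h = 2×0.272/22.6
r_cr = 24.1 mm; since the bare radius (12 mm) is below r_cr, adding a thin layer of insulation will *increase* heat loss.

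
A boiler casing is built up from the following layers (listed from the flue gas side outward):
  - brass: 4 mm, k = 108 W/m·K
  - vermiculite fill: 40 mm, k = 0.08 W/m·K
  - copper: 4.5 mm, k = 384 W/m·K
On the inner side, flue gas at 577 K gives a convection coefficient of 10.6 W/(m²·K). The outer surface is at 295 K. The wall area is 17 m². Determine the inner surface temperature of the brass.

T ≈ 532 K

Using the resistance-network approach (series):
R_inner film = 1/(h_i·A) = 1/(10.6×17) = 0.005549 K/W
R_brass = L/(kA) = 0.004/(108×17) = 2.179×10^-6 K/W
R_vermiculite fill = L/(kA) = 0.04/(0.08×17) = 0.02941 K/W
R_copper = L/(kA) = 0.0045/(384×17) = 6.893×10^-7 K/W
R_total = 0.03496 K/W;  Q = ΔT/R_total = 282/0.03496 = 8065 W
T_interface = T_inner − Q·ΣR(inner→interface) = 577 − 8070×0.005549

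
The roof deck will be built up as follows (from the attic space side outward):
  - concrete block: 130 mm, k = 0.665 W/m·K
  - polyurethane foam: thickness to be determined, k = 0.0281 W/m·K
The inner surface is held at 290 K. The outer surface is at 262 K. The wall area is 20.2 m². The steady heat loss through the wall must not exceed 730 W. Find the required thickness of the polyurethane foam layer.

L ≈ 16.3 mm

Thermal resistances in series:
R_concrete block = L/(kA) = 0.13/(0.665×20.2) = 0.009678 K/W
Sum of the known resistances R_other = 0.009678 K/W
Required total resistance R_tot = ΔT/Q_allow = 28/730 = 0.03836 K/W
R_polyurethane foam = R_tot − R_other = 0.02868 K/W
L = R·k·A = 0.02868×0.0281×20.2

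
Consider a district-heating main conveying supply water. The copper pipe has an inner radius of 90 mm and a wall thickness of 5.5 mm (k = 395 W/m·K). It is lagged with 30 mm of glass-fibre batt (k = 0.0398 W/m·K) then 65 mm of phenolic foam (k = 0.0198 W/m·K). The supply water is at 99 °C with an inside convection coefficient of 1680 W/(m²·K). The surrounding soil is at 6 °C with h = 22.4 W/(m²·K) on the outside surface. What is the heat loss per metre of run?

q′ ≈ 20.7 W/m

Per-layer cylindrical resistances, series-summed:
R_inner film = 1/(h_i·2πr₁L) = 1/(1680×2π×0.09×1) = 0.001053 K/W
R_copper pipe wall = ln(95.5/90)/(2π×395×1) = 2.39×10^-5 K/W
R_glass-fibre batt = ln(125.5/95.5)/(2π×0.0398×1) = 1.092 K/W
R_phenolic foam = ln(190.5/125.5)/(2π×0.0198×1) = 3.355 K/W
R_outer film = 1/(h_o·2πr_oL) = 1/(22.4×2π×0.1905×1) = 0.0373 K/W
R_total = 4.485 K/W
Q = ΔT/R_total = 93/4.485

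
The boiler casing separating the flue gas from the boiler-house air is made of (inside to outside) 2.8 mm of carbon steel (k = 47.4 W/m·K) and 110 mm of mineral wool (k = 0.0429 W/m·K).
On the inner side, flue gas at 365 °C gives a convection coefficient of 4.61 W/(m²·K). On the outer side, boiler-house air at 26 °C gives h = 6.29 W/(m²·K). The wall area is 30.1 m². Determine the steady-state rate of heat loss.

Thermal resistances in series:
R_inner film = 1/(h_i·A) = 1/(4.61×30.1) = 0.007207 K/W
R_carbon steel = L/(kA) = 0.0028/(47.4×30.1) = 1.963×10^-6 K/W
R_mineral wool = L/(kA) = 0.11/(0.0429×30.1) = 0.08519 K/W
R_outer film = 1/(h_o·A) = 1/(6.29×30.1) = 0.005282 K/W
R_total = 0.09768 K/W
Q = ΔT / R_total = 339 / 0.09768

Q ≈ 3470 W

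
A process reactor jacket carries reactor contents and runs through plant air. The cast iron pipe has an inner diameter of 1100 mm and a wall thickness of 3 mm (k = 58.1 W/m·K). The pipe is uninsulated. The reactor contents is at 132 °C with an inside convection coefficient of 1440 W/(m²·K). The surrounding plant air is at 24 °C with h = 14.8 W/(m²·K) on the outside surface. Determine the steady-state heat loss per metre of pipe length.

q′ ≈ 5490 W/m

For a radial system each layer contributes R = ln(r_out/r_in)/(2πkL); films add R = 1/(hA).
R_inner film = 1/(h_i·2πr₁L) = 1/(1440×2π×0.55×1) = 2.01×10^-4 K/W
R_cast iron pipe wall = ln(553/550)/(2π×58.1×1) = 1.49×10^-5 K/W
R_outer film = 1/(h_o·2πr_oL) = 1/(14.8×2π×0.553×1) = 0.01945 K/W
R_total = 0.01966 K/W
Q = ΔT/R_total = 108/0.01966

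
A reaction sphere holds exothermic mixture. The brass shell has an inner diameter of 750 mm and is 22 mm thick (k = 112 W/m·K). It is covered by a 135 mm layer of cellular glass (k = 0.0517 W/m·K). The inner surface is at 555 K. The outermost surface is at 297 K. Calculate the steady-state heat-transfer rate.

Radial (spherical) resistances in series:
R_brass shell = (1/0.375 − 1/0.397)/(4π×112) = 1.05×10^-4 K/W
R_cellular glass = (1/0.397 − 1/0.532)/(4π×0.0517) = 0.9839 K/W
R_total = 0.984 K/W
Q = ΔT/R_total = 258/0.984

Q ≈ 262 W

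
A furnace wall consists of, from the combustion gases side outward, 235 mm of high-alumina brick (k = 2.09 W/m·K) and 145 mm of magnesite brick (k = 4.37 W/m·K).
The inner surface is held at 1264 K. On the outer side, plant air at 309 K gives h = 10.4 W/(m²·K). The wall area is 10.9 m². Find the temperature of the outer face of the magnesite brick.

T ≈ 689 K

Using the resistance-network approach (series):
R_high-alumina brick = L/(kA) = 0.235/(2.09×10.9) = 0.01032 K/W
R_magnesite brick = L/(kA) = 0.145/(4.37×10.9) = 0.003044 K/W
R_outer film = 1/(h_o·A) = 1/(10.4×10.9) = 0.008821 K/W
R_total = 0.02218 K/W;  Q = ΔT/R_total = 955/0.02218 = 43050 W
T_interface = T_inner − Q·ΣR(inner→interface) = 1264 − 43100×0.01336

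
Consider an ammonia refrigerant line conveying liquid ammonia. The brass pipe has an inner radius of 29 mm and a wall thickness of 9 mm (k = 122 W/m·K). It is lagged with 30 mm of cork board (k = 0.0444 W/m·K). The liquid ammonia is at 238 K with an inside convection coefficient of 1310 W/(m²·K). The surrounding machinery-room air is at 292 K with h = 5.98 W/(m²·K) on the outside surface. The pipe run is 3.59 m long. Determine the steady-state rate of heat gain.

Q ≈ 78.1 W

Cylindrical conduction, so R = ln(r₂/r₁)/(2πkL) per layer, in series:
R_inner film = 1/(h_i·2πr₁L) = 1/(1310×2π×0.029×3.59) = 0.001167 K/W
R_brass pipe wall = ln(38/29)/(2π×122×3.59) = 9.822×10^-5 K/W
R_cork board = ln(68/38)/(2π×0.0444×3.59) = 0.581 K/W
R_outer film = 1/(h_o·2πr_oL) = 1/(5.98×2π×0.068×3.59) = 0.109 K/W
R_total = 0.6913 K/W
Q = ΔT/R_total = 54/0.6913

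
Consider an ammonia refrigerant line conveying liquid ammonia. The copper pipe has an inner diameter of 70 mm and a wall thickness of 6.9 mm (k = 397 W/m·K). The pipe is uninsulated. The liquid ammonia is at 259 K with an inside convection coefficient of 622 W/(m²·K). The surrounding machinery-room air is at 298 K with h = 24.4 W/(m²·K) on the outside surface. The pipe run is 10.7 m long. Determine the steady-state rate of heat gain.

Q ≈ 2560 W

Cylindrical conduction, so R = ln(r₂/r₁)/(2πkL) per layer, in series:
R_inner film = 1/(h_i·2πr₁L) = 1/(622×2π×0.035×10.7) = 6.832×10^-4 K/W
R_copper pipe wall = ln(41.9/35)/(2π×397×10.7) = 6.742×10^-6 K/W
R_outer film = 1/(h_o·2πr_oL) = 1/(24.4×2π×0.0419×10.7) = 0.01455 K/W
R_total = 0.01524 K/W
Q = ΔT/R_total = 39/0.01524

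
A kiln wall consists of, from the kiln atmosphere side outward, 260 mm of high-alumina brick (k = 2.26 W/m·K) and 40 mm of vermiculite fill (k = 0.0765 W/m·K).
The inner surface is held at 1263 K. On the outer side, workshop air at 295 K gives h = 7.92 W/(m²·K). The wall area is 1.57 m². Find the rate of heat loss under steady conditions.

Treating each layer as a thermal resistance in series:
R_high-alumina brick = L/(kA) = 0.26/(2.26×1.57) = 0.07328 K/W
R_vermiculite fill = L/(kA) = 0.04/(0.0765×1.57) = 0.333 K/W
R_outer film = 1/(h_o·A) = 1/(7.92×1.57) = 0.08042 K/W
R_total = 0.4867 K/W
Q = ΔT / R_total = 968 / 0.4867

Q ≈ 1990 W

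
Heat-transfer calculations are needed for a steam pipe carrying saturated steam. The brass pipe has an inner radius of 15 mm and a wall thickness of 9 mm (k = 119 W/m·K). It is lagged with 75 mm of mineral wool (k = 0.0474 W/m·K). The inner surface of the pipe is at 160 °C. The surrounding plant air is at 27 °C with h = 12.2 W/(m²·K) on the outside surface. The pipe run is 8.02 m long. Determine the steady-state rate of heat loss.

Q ≈ 218 W

Treating each annulus and film as a series resistance:
R_brass pipe wall = ln(24/15)/(2π×119×8.02) = 7.838×10^-5 K/W
R_mineral wool = ln(99/24)/(2π×0.0474×8.02) = 0.5933 K/W
R_outer film = 1/(h_o·2πr_oL) = 1/(12.2×2π×0.099×8.02) = 0.01643 K/W
R_total = 0.6098 K/W
Q = ΔT/R_total = 133/0.6098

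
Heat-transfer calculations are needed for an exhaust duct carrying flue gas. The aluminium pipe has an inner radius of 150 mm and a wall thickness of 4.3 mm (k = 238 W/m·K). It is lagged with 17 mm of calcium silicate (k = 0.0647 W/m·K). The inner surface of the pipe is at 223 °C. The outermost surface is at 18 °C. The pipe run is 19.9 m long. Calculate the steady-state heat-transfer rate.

Q ≈ 15900 W

Radial resistances (cylindrical: R_cond = ln(r_o/r_i)/(2πkL), R_conv = 1/(h·2πrL)):
R_aluminium pipe wall = ln(154.3/150)/(2π×238×19.9) = 9.498×10^-7 K/W
R_calcium silicate = ln(171.3/154.3)/(2π×0.0647×19.9) = 0.01292 K/W
R_total = 0.01292 K/W
Q = ΔT/R_total = 205/0.01292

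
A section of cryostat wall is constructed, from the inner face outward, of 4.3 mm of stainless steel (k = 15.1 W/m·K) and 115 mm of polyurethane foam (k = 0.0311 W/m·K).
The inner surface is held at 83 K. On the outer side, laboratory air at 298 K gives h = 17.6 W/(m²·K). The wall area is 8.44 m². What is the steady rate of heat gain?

Series thermal resistances:
R_stainless steel = L/(kA) = 0.0043/(15.1×8.44) = 3.374×10^-5 K/W
R_polyurethane foam = L/(kA) = 0.115/(0.0311×8.44) = 0.4381 K/W
R_outer film = 1/(h_o·A) = 1/(17.6×8.44) = 0.006732 K/W
R_total = 0.4449 K/W
Q = ΔT / R_total = 215 / 0.4449

Q ≈ 483 W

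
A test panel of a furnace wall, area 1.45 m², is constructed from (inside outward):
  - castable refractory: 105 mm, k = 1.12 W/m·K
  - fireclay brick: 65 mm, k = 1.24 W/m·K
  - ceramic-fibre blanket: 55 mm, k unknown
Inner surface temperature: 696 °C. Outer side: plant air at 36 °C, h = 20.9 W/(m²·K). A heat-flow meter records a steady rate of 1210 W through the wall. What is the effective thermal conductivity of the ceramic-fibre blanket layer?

Model the wall as resistances in series:
R_castable refractory = L/(kA) = 0.105/(1.12×1.45) = 0.06466 K/W
R_fireclay brick = L/(kA) = 0.065/(1.24×1.45) = 0.03615 K/W
R_outer film = 1/(h_o·A) = 1/(20.9×1.45) = 0.033 K/W
Sum of known resistances R_other = 0.1338 K/W
Total R = ΔT/Q = 660/1210 = 0.5455 K/W
R_ceramic-fibre blanket = R_total − R_other = 0.4117 K/W
k = L/(R·A) = 0.055/(0.4117×1.45)

k ≈ 0.0921 W/(m·K)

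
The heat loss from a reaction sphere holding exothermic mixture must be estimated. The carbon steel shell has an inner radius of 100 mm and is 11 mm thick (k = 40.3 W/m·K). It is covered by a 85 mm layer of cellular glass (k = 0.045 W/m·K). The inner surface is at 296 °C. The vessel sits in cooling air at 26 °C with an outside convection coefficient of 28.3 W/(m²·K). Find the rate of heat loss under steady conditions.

Q ≈ 38.7 W

Radial (spherical) resistances in series:
R_carbon steel shell = (1/0.1 − 1/0.111)/(4π×40.3) = 0.001957 K/W
R_cellular glass = (1/0.111 − 1/0.196)/(4π×0.045) = 6.909 K/W
R_outer film = 1/(h·4πr_o²) = 1/(28.3×4π×0.196²) = 0.0732 K/W
R_total = 6.984 K/W
Q = ΔT/R_total = 270/6.984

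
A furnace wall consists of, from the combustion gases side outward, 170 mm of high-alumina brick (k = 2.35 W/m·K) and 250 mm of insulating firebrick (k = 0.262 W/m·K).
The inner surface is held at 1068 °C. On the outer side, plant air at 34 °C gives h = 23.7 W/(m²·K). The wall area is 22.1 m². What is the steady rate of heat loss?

Q ≈ 21400 W

Thermal resistances in series:
R_high-alumina brick = L/(kA) = 0.17/(2.35×22.1) = 0.003273 K/W
R_insulating firebrick = L/(kA) = 0.25/(0.262×22.1) = 0.04318 K/W
R_outer film = 1/(h_o·A) = 1/(23.7×22.1) = 0.001909 K/W
R_total = 0.04836 K/W
Q = ΔT / R_total = 1034 / 0.04836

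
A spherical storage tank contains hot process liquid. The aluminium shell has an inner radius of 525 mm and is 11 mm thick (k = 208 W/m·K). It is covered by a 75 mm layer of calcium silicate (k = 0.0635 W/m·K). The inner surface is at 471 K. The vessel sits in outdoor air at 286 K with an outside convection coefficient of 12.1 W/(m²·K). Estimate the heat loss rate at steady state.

Each spherical layer contributes R = (1/r_i − 1/r_o)/(4πk):
R_aluminium shell = (1/0.525 − 1/0.536)/(4π×208) = 1.496×10^-5 K/W
R_calcium silicate = (1/0.536 − 1/0.611)/(4π×0.0635) = 0.287 K/W
R_outer film = 1/(h·4πr_o²) = 1/(12.1×4π×0.611²) = 0.01762 K/W
R_total = 0.3046 K/W
Q = ΔT/R_total = 185/0.3046

Q ≈ 607 W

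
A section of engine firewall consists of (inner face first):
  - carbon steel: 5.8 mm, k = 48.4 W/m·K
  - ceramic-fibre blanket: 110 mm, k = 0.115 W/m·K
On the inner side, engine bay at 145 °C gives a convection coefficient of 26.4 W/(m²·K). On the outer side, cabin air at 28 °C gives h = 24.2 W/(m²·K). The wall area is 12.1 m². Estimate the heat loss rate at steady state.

Using the resistance-network approach (series):
R_inner film = 1/(h_i·A) = 1/(26.4×12.1) = 0.00313 K/W
R_carbon steel = L/(kA) = 0.0058/(48.4×12.1) = 9.904×10^-6 K/W
R_ceramic-fibre blanket = L/(kA) = 0.11/(0.115×12.1) = 0.07905 K/W
R_outer film = 1/(h_o·A) = 1/(24.2×12.1) = 0.003415 K/W
R_total = 0.08561 K/W
Q = ΔT / R_total = 117 / 0.08561

Q ≈ 1370 W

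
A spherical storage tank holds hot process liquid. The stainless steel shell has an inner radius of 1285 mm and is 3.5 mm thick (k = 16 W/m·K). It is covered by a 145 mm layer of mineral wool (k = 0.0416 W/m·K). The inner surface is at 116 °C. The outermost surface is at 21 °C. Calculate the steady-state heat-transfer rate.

Each spherical layer contributes R = (1/r_i − 1/r_o)/(4πk):
R_stainless steel shell = (1/1.285 − 1/1.2885)/(4π×16) = 1.051×10^-5 K/W
R_mineral wool = (1/1.2885 − 1/1.4335)/(4π×0.0416) = 0.1502 K/W
R_total = 0.1502 K/W
Q = ΔT/R_total = 95/0.1502

Q ≈ 633 W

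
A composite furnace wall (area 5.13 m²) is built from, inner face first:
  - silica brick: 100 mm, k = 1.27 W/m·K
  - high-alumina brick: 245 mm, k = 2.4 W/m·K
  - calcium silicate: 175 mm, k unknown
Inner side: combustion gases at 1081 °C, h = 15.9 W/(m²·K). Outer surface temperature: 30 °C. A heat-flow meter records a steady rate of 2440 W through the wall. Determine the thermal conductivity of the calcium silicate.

Model the wall as resistances in series:
R_inner film = 1/(h_i·A) = 1/(15.9×5.13) = 0.01226 K/W
R_silica brick = L/(kA) = 0.1/(1.27×5.13) = 0.01535 K/W
R_high-alumina brick = L/(kA) = 0.245/(2.4×5.13) = 0.0199 K/W
Sum of known resistances R_other = 0.04751 K/W
Total R = ΔT/Q = 1051/2440 = 0.4307 K/W
R_calcium silicate = R_total − R_other = 0.3832 K/W
k = L/(R·A) = 0.175/(0.3832×5.13)

k ≈ 0.089 W/(m·K)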